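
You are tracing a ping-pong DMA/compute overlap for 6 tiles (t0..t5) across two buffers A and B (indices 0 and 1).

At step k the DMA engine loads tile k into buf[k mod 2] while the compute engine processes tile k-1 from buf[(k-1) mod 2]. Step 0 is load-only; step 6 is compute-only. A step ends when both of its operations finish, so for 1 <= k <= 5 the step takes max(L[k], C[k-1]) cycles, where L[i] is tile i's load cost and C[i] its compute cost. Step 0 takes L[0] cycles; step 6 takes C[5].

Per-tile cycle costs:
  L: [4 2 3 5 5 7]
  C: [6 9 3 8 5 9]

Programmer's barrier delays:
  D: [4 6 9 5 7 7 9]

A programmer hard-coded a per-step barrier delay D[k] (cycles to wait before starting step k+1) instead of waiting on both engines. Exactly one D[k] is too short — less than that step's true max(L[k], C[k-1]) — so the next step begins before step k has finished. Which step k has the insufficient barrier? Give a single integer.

hazard at step 4

k=0 barrier L[0]=4→4c, D[0]=4 ok
k=1 barrier max(L[1]=2,C[0]=6)→6c, D[1]=6 ok
k=2 barrier max(L[2]=3,C[1]=9)→9c, D[2]=9 ok
k=3 barrier max(L[3]=5,C[2]=3)→5c, D[3]=5 ok
k=4 barrier max(L[4]=5,C[3]=8)→8c, D[4]=7 SHORT
k=5 barrier max(L[5]=7,C[4]=5)→7c, D[5]=7 ok
k=6 barrier C[5]=9→9c, D[6]=9 ok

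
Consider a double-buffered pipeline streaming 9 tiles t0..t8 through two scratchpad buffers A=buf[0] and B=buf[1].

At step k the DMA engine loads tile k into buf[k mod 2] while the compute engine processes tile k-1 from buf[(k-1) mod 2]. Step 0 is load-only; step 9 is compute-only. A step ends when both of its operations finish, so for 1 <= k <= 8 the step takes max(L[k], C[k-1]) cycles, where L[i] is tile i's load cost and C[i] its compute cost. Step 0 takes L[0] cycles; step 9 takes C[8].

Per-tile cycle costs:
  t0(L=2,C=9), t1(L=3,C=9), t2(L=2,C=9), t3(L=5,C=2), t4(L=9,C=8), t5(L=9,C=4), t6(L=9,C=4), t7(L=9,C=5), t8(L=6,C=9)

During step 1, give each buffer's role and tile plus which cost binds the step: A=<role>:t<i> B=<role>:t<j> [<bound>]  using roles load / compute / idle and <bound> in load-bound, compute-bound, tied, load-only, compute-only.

step 1: A=compute:t0 B=load:t1 [compute-bound]

  0. 2=2c; end=2; A:t0 B:-
  1. max(3,9)=9c; end=11; A:t0 B:t1
  2. max(2,9)=9c; end=20; A:t2 B:t1
  3. max(5,9)=9c; end=29; A:t2 B:t3
  4. max(9,2)=9c; end=38; A:t4 B:t3
  5. max(9,8)=9c; end=47; A:t4 B:t5
  6. max(9,4)=9c; end=56; A:t6 B:t5
  7. max(9,4)=9c; end=65; A:t6 B:t7
  8. max(6,5)=6c; end=71; A:t8 B:t7
  9. 9=9c; end=80; A:t8 B:t7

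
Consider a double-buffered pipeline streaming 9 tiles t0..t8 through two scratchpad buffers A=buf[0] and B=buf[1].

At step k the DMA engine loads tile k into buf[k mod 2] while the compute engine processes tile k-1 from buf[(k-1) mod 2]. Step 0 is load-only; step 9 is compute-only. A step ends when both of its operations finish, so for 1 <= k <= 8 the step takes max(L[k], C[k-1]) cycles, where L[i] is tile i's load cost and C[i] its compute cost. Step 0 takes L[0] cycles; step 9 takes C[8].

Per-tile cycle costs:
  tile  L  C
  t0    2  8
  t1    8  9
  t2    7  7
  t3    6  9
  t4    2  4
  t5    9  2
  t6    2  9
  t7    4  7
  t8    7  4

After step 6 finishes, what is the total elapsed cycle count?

step 0: L[0]=2 → dur=2, Σ=2 | A=load:t0 B=idle [load-only]
step 1: L[1]=8 C[0]=8 → dur=8, Σ=10 | A=compute:t0 B=load:t1 [tied]
step 2: L[2]=7 C[1]=9 → dur=9, Σ=19 | A=load:t2 B=compute:t1 [compute-bound]
step 3: L[3]=6 C[2]=7 → dur=7, Σ=26 | A=compute:t2 B=load:t3 [compute-bound]
step 4: L[4]=2 C[3]=9 → dur=9, Σ=35 | A=load:t4 B=compute:t3 [compute-bound]
step 5: L[5]=9 C[4]=4 → dur=9, Σ=44 | A=compute:t4 B=load:t5 [load-bound]
step 6: L[6]=2 C[5]=2 → dur=2, Σ=46 | A=load:t6 B=compute:t5 [tied]
step 7: L[7]=4 C[6]=9 → dur=9, Σ=55 | A=compute:t6 B=load:t7 [compute-bound]
step 8: L[8]=7 C[7]=7 → dur=7, Σ=62 | A=load:t8 B=compute:t7 [tied]
step 9: C[8]=4 → dur=4, Σ=66 | A=compute:t8 B=idle [compute-only]

end_cycle[6] = 46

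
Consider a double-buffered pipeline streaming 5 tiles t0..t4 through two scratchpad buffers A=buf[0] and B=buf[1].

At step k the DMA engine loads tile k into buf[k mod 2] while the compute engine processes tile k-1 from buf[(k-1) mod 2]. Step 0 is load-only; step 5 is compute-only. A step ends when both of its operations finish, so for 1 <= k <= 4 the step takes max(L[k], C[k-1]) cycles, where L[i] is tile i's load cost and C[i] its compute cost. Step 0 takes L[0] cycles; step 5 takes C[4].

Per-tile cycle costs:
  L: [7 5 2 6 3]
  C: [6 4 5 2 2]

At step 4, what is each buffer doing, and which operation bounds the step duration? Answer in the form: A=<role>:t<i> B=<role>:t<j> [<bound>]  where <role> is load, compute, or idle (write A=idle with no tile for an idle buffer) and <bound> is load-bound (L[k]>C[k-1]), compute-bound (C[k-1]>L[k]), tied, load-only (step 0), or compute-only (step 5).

[0] DMA t0→A (7c) ∥ CU idle ⇒ 7c, clock 7
[1] DMA t1→B (5c) ∥ CU A:t0 (6c) ⇒ 6c, clock 13
[2] DMA t2→A (2c) ∥ CU B:t1 (4c) ⇒ 4c, clock 17
[3] DMA t3→B (6c) ∥ CU A:t2 (5c) ⇒ 6c, clock 23
[4] DMA t4→A (3c) ∥ CU B:t3 (2c) ⇒ 3c, clock 26
[5] DMA idle ∥ CU A:t4 (2c) ⇒ 2c, clock 28

step 4: A=load:t4 B=compute:t3 [load-bound]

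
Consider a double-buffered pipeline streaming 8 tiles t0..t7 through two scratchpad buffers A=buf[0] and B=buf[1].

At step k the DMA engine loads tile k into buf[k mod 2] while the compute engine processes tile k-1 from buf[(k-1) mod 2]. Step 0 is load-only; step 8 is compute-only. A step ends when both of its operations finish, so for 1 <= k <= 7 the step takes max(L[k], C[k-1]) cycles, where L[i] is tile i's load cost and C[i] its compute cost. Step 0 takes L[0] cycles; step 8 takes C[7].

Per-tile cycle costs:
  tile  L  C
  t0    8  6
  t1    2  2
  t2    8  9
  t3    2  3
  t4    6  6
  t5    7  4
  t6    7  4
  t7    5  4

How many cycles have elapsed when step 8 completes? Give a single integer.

end_cycle[8] = 60

step 0: L[0]=8 → dur=8, Σ=8 | A=load:t0 B=idle [load-only]
step 1: L[1]=2 C[0]=6 → dur=6, Σ=14 | A=compute:t0 B=load:t1 [compute-bound]
step 2: L[2]=8 C[1]=2 → dur=8, Σ=22 | A=load:t2 B=compute:t1 [load-bound]
step 3: L[3]=2 C[2]=9 → dur=9, Σ=31 | A=compute:t2 B=load:t3 [compute-bound]
step 4: L[4]=6 C[3]=3 → dur=6, Σ=37 | A=load:t4 B=compute:t3 [load-bound]
step 5: L[5]=7 C[4]=6 → dur=7, Σ=44 | A=compute:t4 B=load:t5 [load-bound]
step 6: L[6]=7 C[5]=4 → dur=7, Σ=51 | A=load:t6 B=compute:t5 [load-bound]
step 7: L[7]=5 C[6]=4 → dur=5, Σ=56 | A=compute:t6 B=load:t7 [load-bound]
step 8: C[7]=4 → dur=4, Σ=60 | A=idle B=compute:t7 [compute-only]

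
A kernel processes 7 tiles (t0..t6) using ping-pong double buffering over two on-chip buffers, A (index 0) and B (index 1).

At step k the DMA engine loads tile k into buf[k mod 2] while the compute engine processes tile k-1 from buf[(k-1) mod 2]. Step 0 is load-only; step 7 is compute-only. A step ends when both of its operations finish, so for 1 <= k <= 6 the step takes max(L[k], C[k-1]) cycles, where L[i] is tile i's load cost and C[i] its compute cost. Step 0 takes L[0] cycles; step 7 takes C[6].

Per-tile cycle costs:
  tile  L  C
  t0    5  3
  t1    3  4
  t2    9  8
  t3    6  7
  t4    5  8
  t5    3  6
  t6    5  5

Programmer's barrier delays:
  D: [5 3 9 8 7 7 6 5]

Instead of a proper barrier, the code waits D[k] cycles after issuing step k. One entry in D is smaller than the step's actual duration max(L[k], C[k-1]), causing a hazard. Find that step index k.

hazard at step 5

step 0: need L[0]=5 = 5; D[0]=5 ok
step 1: need max(L[1]=3,C[0]=3) = 3; D[1]=3 ok
step 2: need max(L[2]=9,C[1]=4) = 9; D[2]=9 ok
step 3: need max(L[3]=6,C[2]=8) = 8; D[3]=8 ok
step 4: need max(L[4]=5,C[3]=7) = 7; D[4]=7 ok
step 5: need max(L[5]=3,C[4]=8) = 8; D[5]=7 SHORT
step 6: need max(L[6]=5,C[5]=6) = 6; D[6]=6 ok
step 7: need C[6]=5 = 5; D[7]=5 ok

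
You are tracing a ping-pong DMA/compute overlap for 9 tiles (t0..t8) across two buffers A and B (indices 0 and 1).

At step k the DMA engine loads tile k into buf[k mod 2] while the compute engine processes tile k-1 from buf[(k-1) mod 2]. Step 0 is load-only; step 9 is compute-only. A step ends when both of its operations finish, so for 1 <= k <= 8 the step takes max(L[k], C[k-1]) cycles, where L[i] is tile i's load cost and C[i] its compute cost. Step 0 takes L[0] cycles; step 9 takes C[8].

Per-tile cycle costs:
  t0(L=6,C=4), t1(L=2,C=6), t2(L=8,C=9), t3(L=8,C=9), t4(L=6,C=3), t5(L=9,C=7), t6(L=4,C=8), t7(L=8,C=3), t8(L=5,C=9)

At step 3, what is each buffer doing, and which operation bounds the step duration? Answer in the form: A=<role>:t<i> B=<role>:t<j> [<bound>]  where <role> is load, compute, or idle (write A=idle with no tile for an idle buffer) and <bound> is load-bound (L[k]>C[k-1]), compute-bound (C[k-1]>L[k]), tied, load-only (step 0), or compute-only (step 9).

step 3: A=compute:t2 B=load:t3 [compute-bound]

step 0: L[0]=6 → dur=6, Σ=6 | A=load:t0 B=idle [load-only]
step 1: L[1]=2 C[0]=4 → dur=4, Σ=10 | A=compute:t0 B=load:t1 [compute-bound]
step 2: L[2]=8 C[1]=6 → dur=8, Σ=18 | A=load:t2 B=compute:t1 [load-bound]
step 3: L[3]=8 C[2]=9 → dur=9, Σ=27 | A=compute:t2 B=load:t3 [compute-bound]
step 4: L[4]=6 C[3]=9 → dur=9, Σ=36 | A=load:t4 B=compute:t3 [compute-bound]
step 5: L[5]=9 C[4]=3 → dur=9, Σ=45 | A=compute:t4 B=load:t5 [load-bound]
step 6: L[6]=4 C[5]=7 → dur=7, Σ=52 | A=load:t6 B=compute:t5 [compute-bound]
step 7: L[7]=8 C[6]=8 → dur=8, Σ=60 | A=compute:t6 B=load:t7 [tied]
step 8: L[8]=5 C[7]=3 → dur=5, Σ=65 | A=load:t8 B=compute:t7 [load-bound]
step 9: C[8]=9 → dur=9, Σ=74 | A=compute:t8 B=idle [compute-only]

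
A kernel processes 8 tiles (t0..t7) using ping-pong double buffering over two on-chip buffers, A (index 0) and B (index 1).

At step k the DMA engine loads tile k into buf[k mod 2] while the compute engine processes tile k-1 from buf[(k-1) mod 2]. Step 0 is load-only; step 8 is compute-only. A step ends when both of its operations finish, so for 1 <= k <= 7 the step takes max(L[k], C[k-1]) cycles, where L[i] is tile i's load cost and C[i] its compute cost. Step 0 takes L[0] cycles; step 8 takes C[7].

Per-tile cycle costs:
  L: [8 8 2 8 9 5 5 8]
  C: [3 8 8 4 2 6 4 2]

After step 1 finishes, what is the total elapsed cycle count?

k=0 load=t0/8c comp=- wait=8 total=8
k=1 load=t1/8c comp=t0/3c wait=8 total=16
k=2 load=t2/2c comp=t1/8c wait=8 total=24
k=3 load=t3/8c comp=t2/8c wait=8 total=32
k=4 load=t4/9c comp=t3/4c wait=9 total=41
k=5 load=t5/5c comp=t4/2c wait=5 total=46
k=6 load=t6/5c comp=t5/6c wait=6 total=52
k=7 load=t7/8c comp=t6/4c wait=8 total=60
k=8 load=- comp=t7/2c wait=2 total=62

end_cycle[1] = 16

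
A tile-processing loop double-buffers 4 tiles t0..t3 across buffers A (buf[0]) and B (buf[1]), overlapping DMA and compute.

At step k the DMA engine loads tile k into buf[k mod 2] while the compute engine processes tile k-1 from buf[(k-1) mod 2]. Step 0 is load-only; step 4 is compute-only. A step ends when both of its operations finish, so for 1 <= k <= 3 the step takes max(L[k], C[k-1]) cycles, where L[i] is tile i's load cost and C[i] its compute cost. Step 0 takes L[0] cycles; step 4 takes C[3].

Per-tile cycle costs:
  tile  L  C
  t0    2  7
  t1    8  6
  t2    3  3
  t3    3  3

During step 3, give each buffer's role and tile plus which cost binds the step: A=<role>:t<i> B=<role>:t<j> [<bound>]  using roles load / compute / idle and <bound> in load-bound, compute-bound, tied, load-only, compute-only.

step 3: A=compute:t2 B=load:t3 [tied]

step 0: L[0]=2 → dur=2, Σ=2 | A=load:t0 B=idle [load-only]
step 1: L[1]=8 C[0]=7 → dur=8, Σ=10 | A=compute:t0 B=load:t1 [load-bound]
step 2: L[2]=3 C[1]=6 → dur=6, Σ=16 | A=load:t2 B=compute:t1 [compute-bound]
step 3: L[3]=3 C[2]=3 → dur=3, Σ=19 | A=compute:t2 B=load:t3 [tied]
step 4: C[3]=3 → dur=3, Σ=22 | A=idle B=compute:t3 [compute-only]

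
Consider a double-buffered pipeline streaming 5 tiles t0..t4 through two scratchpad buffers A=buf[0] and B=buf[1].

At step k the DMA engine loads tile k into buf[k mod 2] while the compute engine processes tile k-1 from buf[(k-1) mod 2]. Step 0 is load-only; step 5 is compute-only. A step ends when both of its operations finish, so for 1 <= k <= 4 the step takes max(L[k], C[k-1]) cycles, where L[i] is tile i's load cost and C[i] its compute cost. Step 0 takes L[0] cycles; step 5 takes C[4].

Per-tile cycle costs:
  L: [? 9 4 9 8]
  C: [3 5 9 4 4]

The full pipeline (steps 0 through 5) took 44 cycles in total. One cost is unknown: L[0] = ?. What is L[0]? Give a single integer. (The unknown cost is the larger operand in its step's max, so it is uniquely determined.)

L[0] = 9

step 0: dur = L[0]=? = L[0]  (unknown; binding)
step 1: dur = max(L[1]=9, C[0]=3) = 9
step 2: dur = max(L[2]=4, C[1]=5) = 5
step 3: dur = max(L[3]=9, C[2]=9) = 9
step 4: dur = max(L[4]=8, C[3]=4) = 8
step 5: dur = C[4]=4 = 4
sum of known step durations = 35
dur[0] = total - known = 44 - 35 = 9
L[0] is the binding max in step 0, so L[0] = dur[0] = 9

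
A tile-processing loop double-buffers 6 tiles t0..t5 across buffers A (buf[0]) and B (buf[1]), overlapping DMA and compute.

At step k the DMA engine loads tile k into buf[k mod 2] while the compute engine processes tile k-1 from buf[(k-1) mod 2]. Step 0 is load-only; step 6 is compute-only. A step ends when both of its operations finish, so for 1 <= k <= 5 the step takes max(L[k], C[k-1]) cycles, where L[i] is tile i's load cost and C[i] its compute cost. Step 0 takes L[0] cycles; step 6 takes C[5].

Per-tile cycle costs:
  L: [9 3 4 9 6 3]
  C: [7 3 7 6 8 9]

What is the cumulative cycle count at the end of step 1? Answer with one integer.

end_cycle[1] = 16

step 0: L[0]=9 → dur=9, Σ=9 | A=load:t0 B=idle [load-only]
step 1: L[1]=3 C[0]=7 → dur=7, Σ=16 | A=compute:t0 B=load:t1 [compute-bound]
step 2: L[2]=4 C[1]=3 → dur=4, Σ=20 | A=load:t2 B=compute:t1 [load-bound]
step 3: L[3]=9 C[2]=7 → dur=9, Σ=29 | A=compute:t2 B=load:t3 [load-bound]
step 4: L[4]=6 C[3]=6 → dur=6, Σ=35 | A=load:t4 B=compute:t3 [tied]
step 5: L[5]=3 C[4]=8 → dur=8, Σ=43 | A=compute:t4 B=load:t5 [compute-bound]
step 6: C[5]=9 → dur=9, Σ=52 | A=idle B=compute:t5 [compute-only]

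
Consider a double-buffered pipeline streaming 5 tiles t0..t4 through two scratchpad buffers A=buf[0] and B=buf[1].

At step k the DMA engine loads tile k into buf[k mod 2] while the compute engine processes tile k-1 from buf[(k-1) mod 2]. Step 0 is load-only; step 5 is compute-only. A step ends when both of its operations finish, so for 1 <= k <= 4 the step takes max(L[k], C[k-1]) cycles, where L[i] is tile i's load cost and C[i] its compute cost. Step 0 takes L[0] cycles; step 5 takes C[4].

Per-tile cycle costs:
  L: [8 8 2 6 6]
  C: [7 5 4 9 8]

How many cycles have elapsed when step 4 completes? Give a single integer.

end_cycle[4] = 36

step 0: L[0]=8 → dur=8, Σ=8 | A=load:t0 B=idle [load-only]
step 1: L[1]=8 C[0]=7 → dur=8, Σ=16 | A=compute:t0 B=load:t1 [load-bound]
step 2: L[2]=2 C[1]=5 → dur=5, Σ=21 | A=load:t2 B=compute:t1 [compute-bound]
step 3: L[3]=6 C[2]=4 → dur=6, Σ=27 | A=compute:t2 B=load:t3 [load-bound]
step 4: L[4]=6 C[3]=9 → dur=9, Σ=36 | A=load:t4 B=compute:t3 [compute-bound]
step 5: C[4]=8 → dur=8, Σ=44 | A=compute:t4 B=idle [compute-only]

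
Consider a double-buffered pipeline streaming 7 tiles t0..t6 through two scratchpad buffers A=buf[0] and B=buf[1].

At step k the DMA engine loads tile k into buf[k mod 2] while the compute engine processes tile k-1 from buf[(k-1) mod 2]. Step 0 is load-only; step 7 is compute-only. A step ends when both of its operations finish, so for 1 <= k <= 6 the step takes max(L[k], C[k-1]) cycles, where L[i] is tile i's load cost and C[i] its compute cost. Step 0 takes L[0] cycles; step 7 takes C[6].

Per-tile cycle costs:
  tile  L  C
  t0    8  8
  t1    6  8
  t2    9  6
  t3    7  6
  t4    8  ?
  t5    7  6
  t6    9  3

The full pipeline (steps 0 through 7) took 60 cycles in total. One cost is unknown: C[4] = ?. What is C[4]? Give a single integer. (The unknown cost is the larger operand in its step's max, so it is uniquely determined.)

step 0: dur = L[0]=8 = 8
step 1: dur = max(L[1]=6, C[0]=8) = 8
step 2: dur = max(L[2]=9, C[1]=8) = 9
step 3: dur = max(L[3]=7, C[2]=6) = 7
step 4: dur = max(L[4]=8, C[3]=6) = 8
step 5: dur = max(L[5]=7, C[4]=?) = C[4]  (unknown; binding)
step 6: dur = max(L[6]=9, C[5]=6) = 9
step 7: dur = C[6]=3 = 3
sum of known step durations = 52
dur[5] = total - known = 60 - 52 = 8
C[4] is the binding max in step 5, so C[4] = dur[5] = 8

C[4] = 8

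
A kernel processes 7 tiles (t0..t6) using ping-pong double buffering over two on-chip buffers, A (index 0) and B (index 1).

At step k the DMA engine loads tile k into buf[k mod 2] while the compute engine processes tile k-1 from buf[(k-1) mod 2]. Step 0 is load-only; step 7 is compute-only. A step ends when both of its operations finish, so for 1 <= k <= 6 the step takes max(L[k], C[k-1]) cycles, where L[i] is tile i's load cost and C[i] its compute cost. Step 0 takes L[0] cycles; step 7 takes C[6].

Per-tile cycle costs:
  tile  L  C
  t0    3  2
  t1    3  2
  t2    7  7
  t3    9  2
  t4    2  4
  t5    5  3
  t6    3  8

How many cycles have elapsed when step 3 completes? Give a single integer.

k=0 load=t0/3c comp=- wait=3 total=3
k=1 load=t1/3c comp=t0/2c wait=3 total=6
k=2 load=t2/7c comp=t1/2c wait=7 total=13
k=3 load=t3/9c comp=t2/7c wait=9 total=22
k=4 load=t4/2c comp=t3/2c wait=2 total=24
k=5 load=t5/5c comp=t4/4c wait=5 total=29
k=6 load=t6/3c comp=t5/3c wait=3 total=32
k=7 load=- comp=t6/8c wait=8 total=40

end_cycle[3] = 22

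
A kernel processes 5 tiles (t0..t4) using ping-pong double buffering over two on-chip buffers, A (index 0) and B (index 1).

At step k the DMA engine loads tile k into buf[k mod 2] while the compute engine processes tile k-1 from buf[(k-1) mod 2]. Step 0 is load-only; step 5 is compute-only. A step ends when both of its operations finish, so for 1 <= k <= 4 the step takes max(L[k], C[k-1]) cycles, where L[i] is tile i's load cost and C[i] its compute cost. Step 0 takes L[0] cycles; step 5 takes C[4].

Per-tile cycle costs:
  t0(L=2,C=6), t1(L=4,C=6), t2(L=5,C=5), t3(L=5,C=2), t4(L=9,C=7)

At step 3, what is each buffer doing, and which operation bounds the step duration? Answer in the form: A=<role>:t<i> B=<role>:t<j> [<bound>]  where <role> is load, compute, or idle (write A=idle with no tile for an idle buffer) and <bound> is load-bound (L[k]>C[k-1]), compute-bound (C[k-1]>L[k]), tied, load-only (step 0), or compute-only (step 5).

[0] DMA t0→A (2c) ∥ CU idle ⇒ 2c, clock 2
[1] DMA t1→B (4c) ∥ CU A:t0 (6c) ⇒ 6c, clock 8
[2] DMA t2→A (5c) ∥ CU B:t1 (6c) ⇒ 6c, clock 14
[3] DMA t3→B (5c) ∥ CU A:t2 (5c) ⇒ 5c, clock 19
[4] DMA t4→A (9c) ∥ CU B:t3 (2c) ⇒ 9c, clock 28
[5] DMA idle ∥ CU A:t4 (7c) ⇒ 7c, clock 35

step 3: A=compute:t2 B=load:t3 [tied]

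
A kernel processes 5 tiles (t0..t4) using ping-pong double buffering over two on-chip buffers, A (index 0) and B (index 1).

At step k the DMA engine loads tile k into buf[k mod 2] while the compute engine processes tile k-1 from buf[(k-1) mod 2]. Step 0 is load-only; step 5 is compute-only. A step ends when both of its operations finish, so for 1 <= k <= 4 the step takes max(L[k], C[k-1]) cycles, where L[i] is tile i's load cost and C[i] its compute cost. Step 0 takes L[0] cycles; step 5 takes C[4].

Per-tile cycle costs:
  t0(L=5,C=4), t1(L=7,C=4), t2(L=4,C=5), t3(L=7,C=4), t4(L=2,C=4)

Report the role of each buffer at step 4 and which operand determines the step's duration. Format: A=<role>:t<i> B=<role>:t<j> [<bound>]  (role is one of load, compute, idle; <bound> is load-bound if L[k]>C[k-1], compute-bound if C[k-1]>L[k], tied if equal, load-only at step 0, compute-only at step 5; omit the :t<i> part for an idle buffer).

step 0: L[0]=5 → dur=5, Σ=5 | A=load:t0 B=idle [load-only]
step 1: L[1]=7 C[0]=4 → dur=7, Σ=12 | A=compute:t0 B=load:t1 [load-bound]
step 2: L[2]=4 C[1]=4 → dur=4, Σ=16 | A=load:t2 B=compute:t1 [tied]
step 3: L[3]=7 C[2]=5 → dur=7, Σ=23 | A=compute:t2 B=load:t3 [load-bound]
step 4: L[4]=2 C[3]=4 → dur=4, Σ=27 | A=load:t4 B=compute:t3 [compute-bound]
step 5: C[4]=4 → dur=4, Σ=31 | A=compute:t4 B=idle [compute-only]

step 4: A=load:t4 B=compute:t3 [compute-bound]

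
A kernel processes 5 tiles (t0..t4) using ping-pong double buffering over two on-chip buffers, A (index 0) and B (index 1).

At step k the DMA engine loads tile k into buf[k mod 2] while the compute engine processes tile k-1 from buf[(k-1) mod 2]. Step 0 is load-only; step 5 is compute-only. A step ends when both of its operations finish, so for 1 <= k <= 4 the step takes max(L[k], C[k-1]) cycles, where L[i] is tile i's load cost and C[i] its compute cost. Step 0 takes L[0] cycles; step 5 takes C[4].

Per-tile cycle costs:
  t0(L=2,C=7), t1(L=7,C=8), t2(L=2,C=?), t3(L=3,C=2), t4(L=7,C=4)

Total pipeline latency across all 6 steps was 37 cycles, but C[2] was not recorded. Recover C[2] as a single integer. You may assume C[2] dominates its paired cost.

step 0 = dur = L[0]=2 = 2
step 1 = dur = max(L[1]=7, C[0]=7) = 7
step 2 = dur = max(L[2]=2, C[1]=8) = 8
step 3 = dur = max(L[3]=3, C[2]=?) = C[2]  (unknown; binding)
step 4 = dur = max(L[4]=7, C[3]=2) = 7
step 5 = dur = C[4]=4 = 4
sum of known step durations = 28
dur[3] = total - known = 37 - 28 = 9
C[2] is the binding max in step 3, so C[2] = dur[3] = 9

C[2] = 9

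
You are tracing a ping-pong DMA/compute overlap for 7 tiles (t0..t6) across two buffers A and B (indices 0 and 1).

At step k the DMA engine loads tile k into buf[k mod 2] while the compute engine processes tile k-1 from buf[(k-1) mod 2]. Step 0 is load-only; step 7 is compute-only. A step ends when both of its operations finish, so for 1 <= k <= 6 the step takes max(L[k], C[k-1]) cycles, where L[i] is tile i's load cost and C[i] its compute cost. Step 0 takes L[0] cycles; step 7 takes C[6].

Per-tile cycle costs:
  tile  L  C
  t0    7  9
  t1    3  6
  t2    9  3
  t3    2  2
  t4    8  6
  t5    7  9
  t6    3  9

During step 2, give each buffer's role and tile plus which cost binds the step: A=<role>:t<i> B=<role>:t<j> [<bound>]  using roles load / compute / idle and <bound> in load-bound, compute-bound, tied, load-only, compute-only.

step 2: A=load:t2 B=compute:t1 [load-bound]

  0. 7=7c; end=7; A:t0 B:-
  1. max(3,9)=9c; end=16; A:t0 B:t1
  2. max(9,6)=9c; end=25; A:t2 B:t1
  3. max(2,3)=3c; end=28; A:t2 B:t3
  4. max(8,2)=8c; end=36; A:t4 B:t3
  5. max(7,6)=7c; end=43; A:t4 B:t5
  6. max(3,9)=9c; end=52; A:t6 B:t5
  7. 9=9c; end=61; A:t6 B:t5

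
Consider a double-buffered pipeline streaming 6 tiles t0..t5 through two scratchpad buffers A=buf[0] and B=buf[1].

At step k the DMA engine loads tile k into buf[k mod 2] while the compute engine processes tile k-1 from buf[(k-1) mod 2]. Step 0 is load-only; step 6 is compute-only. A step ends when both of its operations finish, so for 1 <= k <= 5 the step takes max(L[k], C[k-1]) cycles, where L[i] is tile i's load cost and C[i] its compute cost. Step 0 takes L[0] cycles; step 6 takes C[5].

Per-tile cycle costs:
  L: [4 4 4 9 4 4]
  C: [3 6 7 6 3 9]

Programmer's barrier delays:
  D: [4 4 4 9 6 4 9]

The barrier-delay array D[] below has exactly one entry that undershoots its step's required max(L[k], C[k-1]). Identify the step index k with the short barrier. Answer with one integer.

step 0: need L[0]=4 = 4; D[0]=4 ok
step 1: need max(L[1]=4,C[0]=3) = 4; D[1]=4 ok
step 2: need max(L[2]=4,C[1]=6) = 6; D[2]=4 SHORT
step 3: need max(L[3]=9,C[2]=7) = 9; D[3]=9 ok
step 4: need max(L[4]=4,C[3]=6) = 6; D[4]=6 ok
step 5: need max(L[5]=4,C[4]=3) = 4; D[5]=4 ok
step 6: need C[5]=9 = 9; D[6]=9 ok

hazard at step 2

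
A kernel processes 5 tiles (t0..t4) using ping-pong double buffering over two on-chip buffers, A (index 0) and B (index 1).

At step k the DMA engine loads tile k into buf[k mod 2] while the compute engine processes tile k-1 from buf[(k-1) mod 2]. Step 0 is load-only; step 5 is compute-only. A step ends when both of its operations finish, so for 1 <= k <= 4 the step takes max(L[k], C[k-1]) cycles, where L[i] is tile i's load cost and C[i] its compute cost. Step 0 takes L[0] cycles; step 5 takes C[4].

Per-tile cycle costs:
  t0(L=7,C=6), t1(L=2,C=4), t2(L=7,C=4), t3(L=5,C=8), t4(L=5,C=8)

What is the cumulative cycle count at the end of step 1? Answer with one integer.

k=0 load=t0/7c comp=- wait=7 total=7
k=1 load=t1/2c comp=t0/6c wait=6 total=13
k=2 load=t2/7c comp=t1/4c wait=7 total=20
k=3 load=t3/5c comp=t2/4c wait=5 total=25
k=4 load=t4/5c comp=t3/8c wait=8 total=33
k=5 load=- comp=t4/8c wait=8 total=41

end_cycle[1] = 13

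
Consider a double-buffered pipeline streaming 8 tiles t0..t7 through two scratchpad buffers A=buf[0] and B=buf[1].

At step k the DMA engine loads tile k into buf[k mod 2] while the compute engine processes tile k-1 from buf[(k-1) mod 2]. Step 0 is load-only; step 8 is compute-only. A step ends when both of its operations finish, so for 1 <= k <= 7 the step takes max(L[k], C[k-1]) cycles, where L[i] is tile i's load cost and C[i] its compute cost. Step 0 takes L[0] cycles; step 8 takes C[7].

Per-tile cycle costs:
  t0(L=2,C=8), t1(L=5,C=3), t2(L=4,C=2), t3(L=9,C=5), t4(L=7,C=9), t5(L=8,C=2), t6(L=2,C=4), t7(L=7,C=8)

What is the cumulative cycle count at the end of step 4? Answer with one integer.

end_cycle[4] = 30

[0] DMA t0→A (2c) ∥ CU idle ⇒ 2c, clock 2
[1] DMA t1→B (5c) ∥ CU A:t0 (8c) ⇒ 8c, clock 10
[2] DMA t2→A (4c) ∥ CU B:t1 (3c) ⇒ 4c, clock 14
[3] DMA t3→B (9c) ∥ CU A:t2 (2c) ⇒ 9c, clock 23
[4] DMA t4→A (7c) ∥ CU B:t3 (5c) ⇒ 7c, clock 30
[5] DMA t5→B (8c) ∥ CU A:t4 (9c) ⇒ 9c, clock 39
[6] DMA t6→A (2c) ∥ CU B:t5 (2c) ⇒ 2c, clock 41
[7] DMA t7→B (7c) ∥ CU A:t6 (4c) ⇒ 7c, clock 48
[8] DMA idle ∥ CU B:t7 (8c) ⇒ 8c, clock 56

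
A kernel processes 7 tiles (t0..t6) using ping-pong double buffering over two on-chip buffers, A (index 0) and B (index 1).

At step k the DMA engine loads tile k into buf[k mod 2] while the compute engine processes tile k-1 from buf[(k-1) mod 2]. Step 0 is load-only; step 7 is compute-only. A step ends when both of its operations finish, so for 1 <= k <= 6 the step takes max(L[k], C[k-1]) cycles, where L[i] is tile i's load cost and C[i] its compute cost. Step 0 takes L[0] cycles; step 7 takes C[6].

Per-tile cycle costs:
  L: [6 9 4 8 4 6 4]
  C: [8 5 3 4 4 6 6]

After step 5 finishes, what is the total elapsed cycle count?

end_cycle[5] = 38

step 0: L[0]=6 → dur=6, Σ=6 | A=load:t0 B=idle [load-only]
step 1: L[1]=9 C[0]=8 → dur=9, Σ=15 | A=compute:t0 B=load:t1 [load-bound]
step 2: L[2]=4 C[1]=5 → dur=5, Σ=20 | A=load:t2 B=compute:t1 [compute-bound]
step 3: L[3]=8 C[2]=3 → dur=8, Σ=28 | A=compute:t2 B=load:t3 [load-bound]
step 4: L[4]=4 C[3]=4 → dur=4, Σ=32 | A=load:t4 B=compute:t3 [tied]
step 5: L[5]=6 C[4]=4 → dur=6, Σ=38 | A=compute:t4 B=load:t5 [load-bound]
step 6: L[6]=4 C[5]=6 → dur=6, Σ=44 | A=load:t6 B=compute:t5 [compute-bound]
step 7: C[6]=6 → dur=6, Σ=50 | A=compute:t6 B=idle [compute-only]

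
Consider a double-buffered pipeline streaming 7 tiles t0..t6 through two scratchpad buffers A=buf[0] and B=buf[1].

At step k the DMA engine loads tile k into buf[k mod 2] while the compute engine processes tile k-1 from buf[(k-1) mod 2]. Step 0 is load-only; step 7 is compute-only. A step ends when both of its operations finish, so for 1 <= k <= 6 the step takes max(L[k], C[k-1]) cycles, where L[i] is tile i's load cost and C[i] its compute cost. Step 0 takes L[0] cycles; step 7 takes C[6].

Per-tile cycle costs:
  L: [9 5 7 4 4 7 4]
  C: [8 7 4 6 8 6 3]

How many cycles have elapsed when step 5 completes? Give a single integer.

end_cycle[5] = 42

[0] DMA t0→A (9c) ∥ CU idle ⇒ 9c, clock 9
[1] DMA t1→B (5c) ∥ CU A:t0 (8c) ⇒ 8c, clock 17
[2] DMA t2→A (7c) ∥ CU B:t1 (7c) ⇒ 7c, clock 24
[3] DMA t3→B (4c) ∥ CU A:t2 (4c) ⇒ 4c, clock 28
[4] DMA t4→A (4c) ∥ CU B:t3 (6c) ⇒ 6c, clock 34
[5] DMA t5→B (7c) ∥ CU A:t4 (8c) ⇒ 8c, clock 42
[6] DMA t6→A (4c) ∥ CU B:t5 (6c) ⇒ 6c, clock 48
[7] DMA idle ∥ CU A:t6 (3c) ⇒ 3c, clock 51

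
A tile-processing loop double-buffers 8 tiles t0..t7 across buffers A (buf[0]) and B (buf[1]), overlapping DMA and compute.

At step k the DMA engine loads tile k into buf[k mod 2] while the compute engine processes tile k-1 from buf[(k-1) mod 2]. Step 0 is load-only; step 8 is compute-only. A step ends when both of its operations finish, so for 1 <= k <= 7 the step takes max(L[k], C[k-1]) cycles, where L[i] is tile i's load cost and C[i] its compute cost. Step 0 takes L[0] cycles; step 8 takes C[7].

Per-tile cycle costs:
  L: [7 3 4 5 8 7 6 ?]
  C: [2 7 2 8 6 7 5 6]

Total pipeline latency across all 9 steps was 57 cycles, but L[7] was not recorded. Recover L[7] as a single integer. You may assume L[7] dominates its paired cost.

L[7] = 7

step 0 = dur = L[0]=7 = 7
step 1 = dur = max(L[1]=3, C[0]=2) = 3
step 2 = dur = max(L[2]=4, C[1]=7) = 7
step 3 = dur = max(L[3]=5, C[2]=2) = 5
step 4 = dur = max(L[4]=8, C[3]=8) = 8
step 5 = dur = max(L[5]=7, C[4]=6) = 7
step 6 = dur = max(L[6]=6, C[5]=7) = 7
step 7 = dur = max(L[7]=?, C[6]=5) = L[7]  (unknown; binding)
step 8 = dur = C[7]=6 = 6
sum of known step durations = 50
dur[7] = total - known = 57 - 50 = 7
L[7] is the binding max in step 7, so L[7] = dur[7] = 7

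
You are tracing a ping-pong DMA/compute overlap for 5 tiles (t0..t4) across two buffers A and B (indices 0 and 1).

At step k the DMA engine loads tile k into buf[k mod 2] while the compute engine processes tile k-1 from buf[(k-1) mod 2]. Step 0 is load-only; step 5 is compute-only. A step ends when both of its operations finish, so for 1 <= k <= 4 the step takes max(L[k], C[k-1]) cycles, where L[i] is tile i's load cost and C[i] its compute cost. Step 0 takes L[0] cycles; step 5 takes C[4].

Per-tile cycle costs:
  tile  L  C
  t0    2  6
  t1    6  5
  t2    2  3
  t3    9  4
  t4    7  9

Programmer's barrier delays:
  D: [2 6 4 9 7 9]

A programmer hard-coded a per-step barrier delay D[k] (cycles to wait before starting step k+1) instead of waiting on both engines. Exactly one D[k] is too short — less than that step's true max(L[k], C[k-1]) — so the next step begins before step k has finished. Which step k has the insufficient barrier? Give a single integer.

hazard at step 2

k=0 barrier L[0]=2→2c, D[0]=2 ok
k=1 barrier max(L[1]=6,C[0]=6)→6c, D[1]=6 ok
k=2 barrier max(L[2]=2,C[1]=5)→5c, D[2]=4 SHORT
k=3 barrier max(L[3]=9,C[2]=3)→9c, D[3]=9 ok
k=4 barrier max(L[4]=7,C[3]=4)→7c, D[4]=7 ok
k=5 barrier C[4]=9→9c, D[5]=9 ok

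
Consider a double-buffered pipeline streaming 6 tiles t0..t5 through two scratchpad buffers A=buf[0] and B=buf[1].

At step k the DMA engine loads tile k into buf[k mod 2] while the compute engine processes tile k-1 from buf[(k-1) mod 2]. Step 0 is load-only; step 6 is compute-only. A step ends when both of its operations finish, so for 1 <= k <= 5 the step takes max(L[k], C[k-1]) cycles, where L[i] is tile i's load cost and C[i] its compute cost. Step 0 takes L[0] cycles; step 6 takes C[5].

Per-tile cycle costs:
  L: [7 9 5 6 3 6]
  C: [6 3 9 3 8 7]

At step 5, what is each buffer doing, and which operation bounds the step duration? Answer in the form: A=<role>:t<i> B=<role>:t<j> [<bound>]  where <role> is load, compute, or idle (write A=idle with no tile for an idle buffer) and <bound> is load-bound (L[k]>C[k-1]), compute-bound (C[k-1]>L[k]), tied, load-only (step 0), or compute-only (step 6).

k=0 load=t0/7c comp=- wait=7 total=7
k=1 load=t1/9c comp=t0/6c wait=9 total=16
k=2 load=t2/5c comp=t1/3c wait=5 total=21
k=3 load=t3/6c comp=t2/9c wait=9 total=30
k=4 load=t4/3c comp=t3/3c wait=3 total=33
k=5 load=t5/6c comp=t4/8c wait=8 total=41
k=6 load=- comp=t5/7c wait=7 total=48

step 5: A=compute:t4 B=load:t5 [compute-bound]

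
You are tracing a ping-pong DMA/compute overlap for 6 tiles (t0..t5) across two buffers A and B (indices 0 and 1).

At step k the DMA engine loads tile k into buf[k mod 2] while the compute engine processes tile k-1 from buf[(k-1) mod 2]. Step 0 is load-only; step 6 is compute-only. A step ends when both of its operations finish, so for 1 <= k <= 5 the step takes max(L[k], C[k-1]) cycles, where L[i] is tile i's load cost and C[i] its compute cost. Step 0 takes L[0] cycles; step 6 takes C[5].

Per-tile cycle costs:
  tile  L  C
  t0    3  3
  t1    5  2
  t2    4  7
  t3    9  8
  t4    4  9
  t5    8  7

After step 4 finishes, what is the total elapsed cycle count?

end_cycle[4] = 29

[0] DMA t0→A (3c) ∥ CU idle ⇒ 3c, clock 3
[1] DMA t1→B (5c) ∥ CU A:t0 (3c) ⇒ 5c, clock 8
[2] DMA t2→A (4c) ∥ CU B:t1 (2c) ⇒ 4c, clock 12
[3] DMA t3→B (9c) ∥ CU A:t2 (7c) ⇒ 9c, clock 21
[4] DMA t4→A (4c) ∥ CU B:t3 (8c) ⇒ 8c, clock 29
[5] DMA t5→B (8c) ∥ CU A:t4 (9c) ⇒ 9c, clock 38
[6] DMA idle ∥ CU B:t5 (7c) ⇒ 7c, clock 45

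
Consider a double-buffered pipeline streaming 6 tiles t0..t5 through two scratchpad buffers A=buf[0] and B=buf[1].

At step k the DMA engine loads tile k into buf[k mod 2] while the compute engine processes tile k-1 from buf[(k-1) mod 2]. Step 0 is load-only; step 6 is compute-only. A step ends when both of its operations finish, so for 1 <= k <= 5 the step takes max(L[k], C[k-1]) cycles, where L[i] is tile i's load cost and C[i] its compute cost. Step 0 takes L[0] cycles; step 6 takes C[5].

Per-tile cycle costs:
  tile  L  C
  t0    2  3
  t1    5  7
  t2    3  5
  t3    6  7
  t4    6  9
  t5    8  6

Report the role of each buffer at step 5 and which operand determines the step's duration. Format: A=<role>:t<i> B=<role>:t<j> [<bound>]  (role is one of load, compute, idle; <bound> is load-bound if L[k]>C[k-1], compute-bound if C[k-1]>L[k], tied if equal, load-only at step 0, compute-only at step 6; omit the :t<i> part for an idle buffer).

step 0: L[0]=2 → dur=2, Σ=2 | A=load:t0 B=idle [load-only]
step 1: L[1]=5 C[0]=3 → dur=5, Σ=7 | A=compute:t0 B=load:t1 [load-bound]
step 2: L[2]=3 C[1]=7 → dur=7, Σ=14 | A=load:t2 B=compute:t1 [compute-bound]
step 3: L[3]=6 C[2]=5 → dur=6, Σ=20 | A=compute:t2 B=load:t3 [load-bound]
step 4: L[4]=6 C[3]=7 → dur=7, Σ=27 | A=load:t4 B=compute:t3 [compute-bound]
step 5: L[5]=8 C[4]=9 → dur=9, Σ=36 | A=compute:t4 B=load:t5 [compute-bound]
step 6: C[5]=6 → dur=6, Σ=42 | A=idle B=compute:t5 [compute-only]

step 5: A=compute:t4 B=load:t5 [compute-bound]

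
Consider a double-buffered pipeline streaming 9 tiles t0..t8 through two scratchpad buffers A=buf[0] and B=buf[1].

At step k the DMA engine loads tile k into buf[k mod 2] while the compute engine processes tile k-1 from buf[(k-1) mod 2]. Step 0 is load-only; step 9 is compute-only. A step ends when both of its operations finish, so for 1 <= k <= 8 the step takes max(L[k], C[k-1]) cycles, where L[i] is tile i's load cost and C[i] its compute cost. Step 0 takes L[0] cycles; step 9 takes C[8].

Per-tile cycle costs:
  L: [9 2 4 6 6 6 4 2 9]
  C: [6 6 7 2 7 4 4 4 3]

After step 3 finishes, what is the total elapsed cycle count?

end_cycle[3] = 28

k=0 load=t0/9c comp=- wait=9 total=9
k=1 load=t1/2c comp=t0/6c wait=6 total=15
k=2 load=t2/4c comp=t1/6c wait=6 total=21
k=3 load=t3/6c comp=t2/7c wait=7 total=28
k=4 load=t4/6c comp=t3/2c wait=6 total=34
k=5 load=t5/6c comp=t4/7c wait=7 total=41
k=6 load=t6/4c comp=t5/4c wait=4 total=45
k=7 load=t7/2c comp=t6/4c wait=4 total=49
k=8 load=t8/9c comp=t7/4c wait=9 total=58
k=9 load=- comp=t8/3c wait=3 total=61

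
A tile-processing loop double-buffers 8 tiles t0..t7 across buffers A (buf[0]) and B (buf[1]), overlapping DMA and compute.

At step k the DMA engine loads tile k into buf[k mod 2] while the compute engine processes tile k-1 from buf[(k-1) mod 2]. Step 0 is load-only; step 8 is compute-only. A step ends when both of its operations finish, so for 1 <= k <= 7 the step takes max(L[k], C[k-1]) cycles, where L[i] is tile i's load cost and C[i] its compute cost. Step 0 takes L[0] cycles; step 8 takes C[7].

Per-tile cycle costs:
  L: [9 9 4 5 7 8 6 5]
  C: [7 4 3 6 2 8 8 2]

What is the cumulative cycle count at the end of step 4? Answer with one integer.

end_cycle[4] = 34

[0] DMA t0→A (9c) ∥ CU idle ⇒ 9c, clock 9
[1] DMA t1→B (9c) ∥ CU A:t0 (7c) ⇒ 9c, clock 18
[2] DMA t2→A (4c) ∥ CU B:t1 (4c) ⇒ 4c, clock 22
[3] DMA t3→B (5c) ∥ CU A:t2 (3c) ⇒ 5c, clock 27
[4] DMA t4→A (7c) ∥ CU B:t3 (6c) ⇒ 7c, clock 34
[5] DMA t5→B (8c) ∥ CU A:t4 (2c) ⇒ 8c, clock 42
[6] DMA t6→A (6c) ∥ CU B:t5 (8c) ⇒ 8c, clock 50
[7] DMA t7→B (5c) ∥ CU A:t6 (8c) ⇒ 8c, clock 58
[8] DMA idle ∥ CU B:t7 (2c) ⇒ 2c, clock 60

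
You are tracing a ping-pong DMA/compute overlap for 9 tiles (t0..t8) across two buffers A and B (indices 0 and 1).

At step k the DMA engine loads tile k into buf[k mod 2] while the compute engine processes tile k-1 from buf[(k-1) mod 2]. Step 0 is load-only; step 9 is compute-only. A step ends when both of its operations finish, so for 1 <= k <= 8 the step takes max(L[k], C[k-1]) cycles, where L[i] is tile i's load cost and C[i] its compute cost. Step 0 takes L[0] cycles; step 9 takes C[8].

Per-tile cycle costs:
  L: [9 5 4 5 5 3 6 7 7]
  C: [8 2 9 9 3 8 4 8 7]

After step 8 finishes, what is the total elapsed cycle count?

end_cycle[8] = 65

[0] DMA t0→A (9c) ∥ CU idle ⇒ 9c, clock 9
[1] DMA t1→B (5c) ∥ CU A:t0 (8c) ⇒ 8c, clock 17
[2] DMA t2→A (4c) ∥ CU B:t1 (2c) ⇒ 4c, clock 21
[3] DMA t3→B (5c) ∥ CU A:t2 (9c) ⇒ 9c, clock 30
[4] DMA t4→A (5c) ∥ CU B:t3 (9c) ⇒ 9c, clock 39
[5] DMA t5→B (3c) ∥ CU A:t4 (3c) ⇒ 3c, clock 42
[6] DMA t6→A (6c) ∥ CU B:t5 (8c) ⇒ 8c, clock 50
[7] DMA t7→B (7c) ∥ CU A:t6 (4c) ⇒ 7c, clock 57
[8] DMA t8→A (7c) ∥ CU B:t7 (8c) ⇒ 8c, clock 65
[9] DMA idle ∥ CU A:t8 (7c) ⇒ 7c, clock 72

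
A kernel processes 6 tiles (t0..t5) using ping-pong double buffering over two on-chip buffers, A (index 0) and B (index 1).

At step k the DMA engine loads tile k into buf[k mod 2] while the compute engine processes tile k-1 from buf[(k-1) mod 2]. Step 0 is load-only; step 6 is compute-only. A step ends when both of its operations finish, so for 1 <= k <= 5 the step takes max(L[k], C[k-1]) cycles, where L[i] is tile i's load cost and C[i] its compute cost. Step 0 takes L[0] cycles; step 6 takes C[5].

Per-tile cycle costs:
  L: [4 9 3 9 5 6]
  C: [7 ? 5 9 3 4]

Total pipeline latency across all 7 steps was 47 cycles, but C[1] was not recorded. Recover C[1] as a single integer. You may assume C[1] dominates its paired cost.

step 0 = dur = L[0]=4 = 4
step 1 = dur = max(L[1]=9, C[0]=7) = 9
step 2 = dur = max(L[2]=3, C[1]=?) = C[1]  (unknown; binding)
step 3 = dur = max(L[3]=9, C[2]=5) = 9
step 4 = dur = max(L[4]=5, C[3]=9) = 9
step 5 = dur = max(L[5]=6, C[4]=3) = 6
step 6 = dur = C[5]=4 = 4
sum of known step durations = 41
dur[2] = total - known = 47 - 41 = 6
C[1] is the binding max in step 2, so C[1] = dur[2] = 6

C[1] = 6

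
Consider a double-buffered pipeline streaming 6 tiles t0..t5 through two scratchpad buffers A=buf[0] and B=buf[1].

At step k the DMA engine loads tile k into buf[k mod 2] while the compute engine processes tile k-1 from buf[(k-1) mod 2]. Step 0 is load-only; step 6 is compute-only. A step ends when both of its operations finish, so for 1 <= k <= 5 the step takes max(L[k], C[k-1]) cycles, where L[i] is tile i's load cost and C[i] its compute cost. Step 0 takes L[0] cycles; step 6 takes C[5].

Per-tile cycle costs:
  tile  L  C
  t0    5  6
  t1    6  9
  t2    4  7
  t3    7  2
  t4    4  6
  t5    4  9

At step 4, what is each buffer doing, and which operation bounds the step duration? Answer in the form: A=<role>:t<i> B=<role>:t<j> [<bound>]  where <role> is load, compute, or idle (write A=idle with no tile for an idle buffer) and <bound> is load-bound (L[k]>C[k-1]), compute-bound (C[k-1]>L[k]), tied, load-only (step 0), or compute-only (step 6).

[0] DMA t0→A (5c) ∥ CU idle ⇒ 5c, clock 5
[1] DMA t1→B (6c) ∥ CU A:t0 (6c) ⇒ 6c, clock 11
[2] DMA t2→A (4c) ∥ CU B:t1 (9c) ⇒ 9c, clock 20
[3] DMA t3→B (7c) ∥ CU A:t2 (7c) ⇒ 7c, clock 27
[4] DMA t4→A (4c) ∥ CU B:t3 (2c) ⇒ 4c, clock 31
[5] DMA t5→B (4c) ∥ CU A:t4 (6c) ⇒ 6c, clock 37
[6] DMA idle ∥ CU B:t5 (9c) ⇒ 9c, clock 46

step 4: A=load:t4 B=compute:t3 [load-bound]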